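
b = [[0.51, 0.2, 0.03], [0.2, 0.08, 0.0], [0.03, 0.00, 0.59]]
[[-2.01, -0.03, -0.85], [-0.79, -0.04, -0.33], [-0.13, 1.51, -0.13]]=b @ [[-4.19, -0.26, -1.23], [0.65, 0.14, -1.11], [-0.01, 2.58, -0.16]]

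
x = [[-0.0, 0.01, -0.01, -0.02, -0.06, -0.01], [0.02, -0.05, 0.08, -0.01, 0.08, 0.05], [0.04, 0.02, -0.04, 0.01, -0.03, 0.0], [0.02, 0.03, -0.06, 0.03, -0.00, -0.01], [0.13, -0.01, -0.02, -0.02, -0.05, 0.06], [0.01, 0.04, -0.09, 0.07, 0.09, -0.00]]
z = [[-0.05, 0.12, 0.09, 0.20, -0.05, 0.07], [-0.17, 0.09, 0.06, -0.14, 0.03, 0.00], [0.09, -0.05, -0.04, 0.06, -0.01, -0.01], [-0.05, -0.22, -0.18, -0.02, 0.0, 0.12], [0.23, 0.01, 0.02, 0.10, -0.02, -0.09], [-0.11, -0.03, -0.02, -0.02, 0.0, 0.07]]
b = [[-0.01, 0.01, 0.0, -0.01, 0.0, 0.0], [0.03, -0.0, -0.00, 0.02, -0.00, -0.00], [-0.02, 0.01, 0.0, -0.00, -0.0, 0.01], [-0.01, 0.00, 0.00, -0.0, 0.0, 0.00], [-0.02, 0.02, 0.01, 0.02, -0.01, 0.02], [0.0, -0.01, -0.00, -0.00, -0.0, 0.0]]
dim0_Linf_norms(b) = [0.03, 0.02, 0.01, 0.02, 0.01, 0.02]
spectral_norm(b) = 0.05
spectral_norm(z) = 0.39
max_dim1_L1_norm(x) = 0.3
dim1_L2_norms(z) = [0.27, 0.25, 0.13, 0.31, 0.27, 0.14]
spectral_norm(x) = 0.18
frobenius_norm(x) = 0.28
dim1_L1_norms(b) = [0.03, 0.05, 0.04, 0.01, 0.1, 0.01]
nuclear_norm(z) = 1.01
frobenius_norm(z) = 0.58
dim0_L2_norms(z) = [0.33, 0.27, 0.22, 0.27, 0.06, 0.18]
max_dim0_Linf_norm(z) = 0.23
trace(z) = 0.03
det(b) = 0.00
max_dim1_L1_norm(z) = 0.59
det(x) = -0.00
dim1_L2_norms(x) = [0.07, 0.14, 0.07, 0.08, 0.15, 0.15]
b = x @ z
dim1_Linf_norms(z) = [0.2, 0.17, 0.09, 0.22, 0.23, 0.11]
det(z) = -0.00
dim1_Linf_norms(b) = [0.01, 0.03, 0.02, 0.01, 0.02, 0.01]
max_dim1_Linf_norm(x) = 0.13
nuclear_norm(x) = 0.50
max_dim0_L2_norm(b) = 0.04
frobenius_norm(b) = 0.06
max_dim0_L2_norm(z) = 0.33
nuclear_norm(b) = 0.11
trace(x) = -0.11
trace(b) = -0.02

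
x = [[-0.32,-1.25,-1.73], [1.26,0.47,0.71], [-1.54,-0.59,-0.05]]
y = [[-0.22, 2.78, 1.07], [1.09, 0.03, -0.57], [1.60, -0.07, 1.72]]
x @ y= [[-4.06,-0.81,-2.61], [1.37,3.47,2.30], [-0.38,-4.30,-1.40]]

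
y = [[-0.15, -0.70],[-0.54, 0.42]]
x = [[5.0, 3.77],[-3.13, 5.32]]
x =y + [[5.15,4.47], [-2.59,4.9]]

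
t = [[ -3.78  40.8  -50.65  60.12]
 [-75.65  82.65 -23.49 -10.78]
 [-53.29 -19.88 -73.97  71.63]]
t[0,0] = -3.78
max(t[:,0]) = -3.78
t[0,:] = [-3.78, 40.8, -50.65, 60.12]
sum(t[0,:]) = 46.489999999999995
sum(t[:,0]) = -132.72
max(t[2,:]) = 71.63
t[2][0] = -53.29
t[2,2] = -73.97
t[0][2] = -50.65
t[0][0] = -3.78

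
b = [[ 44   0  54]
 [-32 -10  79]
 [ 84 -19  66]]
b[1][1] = -10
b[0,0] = 44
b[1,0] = -32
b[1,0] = -32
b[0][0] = 44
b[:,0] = [44, -32, 84]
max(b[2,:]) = 84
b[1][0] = -32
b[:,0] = [44, -32, 84]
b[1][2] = 79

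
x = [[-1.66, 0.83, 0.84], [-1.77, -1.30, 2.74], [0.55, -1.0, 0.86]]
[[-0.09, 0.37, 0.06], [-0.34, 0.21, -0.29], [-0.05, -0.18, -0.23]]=x@ [[0.12, -0.18, -0.13], [0.12, 0.08, 0.00], [0.01, 0.0, -0.19]]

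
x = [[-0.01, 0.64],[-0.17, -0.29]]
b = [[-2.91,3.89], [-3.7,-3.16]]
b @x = [[-0.63, -2.99], [0.57, -1.45]]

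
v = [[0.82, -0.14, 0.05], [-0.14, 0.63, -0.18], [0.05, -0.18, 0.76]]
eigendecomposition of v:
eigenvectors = [[-0.63, 0.73, 0.27], [0.53, 0.15, 0.83], [-0.57, -0.67, 0.49]]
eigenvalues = [0.98, 0.75, 0.48]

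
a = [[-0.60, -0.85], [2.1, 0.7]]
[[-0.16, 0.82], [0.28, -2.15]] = a@ [[0.09, -0.92], [0.13, -0.31]]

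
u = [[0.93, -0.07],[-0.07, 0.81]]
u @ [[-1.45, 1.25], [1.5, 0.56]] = [[-1.45,  1.12], [1.32,  0.37]]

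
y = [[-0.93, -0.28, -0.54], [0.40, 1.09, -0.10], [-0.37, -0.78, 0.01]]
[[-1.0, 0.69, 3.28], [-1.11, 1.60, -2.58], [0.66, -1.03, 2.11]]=y @ [[0.18, -1.38, -2.43], [-0.90, 1.98, -1.57], [2.01, 0.07, -1.08]]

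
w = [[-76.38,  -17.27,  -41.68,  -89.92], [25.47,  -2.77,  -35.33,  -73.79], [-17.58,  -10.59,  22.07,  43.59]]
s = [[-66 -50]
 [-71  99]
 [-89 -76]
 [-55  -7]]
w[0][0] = -76.38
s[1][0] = -71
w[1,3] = -73.79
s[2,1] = -76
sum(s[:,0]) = -281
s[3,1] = -7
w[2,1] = -10.59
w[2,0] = -17.58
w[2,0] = -17.58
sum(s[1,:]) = 28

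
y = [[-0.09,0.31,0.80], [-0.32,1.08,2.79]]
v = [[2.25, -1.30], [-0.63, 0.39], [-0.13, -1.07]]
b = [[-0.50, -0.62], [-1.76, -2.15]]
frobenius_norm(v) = 2.91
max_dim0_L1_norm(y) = 3.59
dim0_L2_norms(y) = [0.33, 1.12, 2.9]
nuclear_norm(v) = 3.72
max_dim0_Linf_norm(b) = 2.15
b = y @ v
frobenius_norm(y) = 3.13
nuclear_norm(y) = 3.13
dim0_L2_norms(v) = [2.34, 1.73]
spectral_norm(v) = 2.74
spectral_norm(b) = 2.89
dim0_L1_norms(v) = [3.01, 2.76]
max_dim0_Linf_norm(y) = 2.79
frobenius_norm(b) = 2.89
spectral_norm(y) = 3.13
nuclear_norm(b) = 2.90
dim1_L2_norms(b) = [0.8, 2.78]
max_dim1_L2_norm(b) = 2.78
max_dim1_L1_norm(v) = 3.55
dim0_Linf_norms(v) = [2.25, 1.3]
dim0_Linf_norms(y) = [0.32, 1.08, 2.79]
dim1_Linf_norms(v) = [2.25, 0.63, 1.07]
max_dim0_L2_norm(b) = 2.24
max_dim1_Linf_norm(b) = 2.15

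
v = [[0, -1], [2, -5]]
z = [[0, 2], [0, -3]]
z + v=[[0, 1], [2, -8]]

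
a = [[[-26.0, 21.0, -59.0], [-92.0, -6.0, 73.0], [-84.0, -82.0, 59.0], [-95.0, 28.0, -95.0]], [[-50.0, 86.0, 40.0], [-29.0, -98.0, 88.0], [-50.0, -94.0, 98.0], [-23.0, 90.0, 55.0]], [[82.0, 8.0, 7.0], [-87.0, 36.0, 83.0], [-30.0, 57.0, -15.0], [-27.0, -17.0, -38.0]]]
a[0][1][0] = -92.0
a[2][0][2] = 7.0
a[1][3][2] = 55.0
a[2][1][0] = -87.0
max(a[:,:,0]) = 82.0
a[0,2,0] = -84.0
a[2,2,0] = -30.0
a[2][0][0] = 82.0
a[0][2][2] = 59.0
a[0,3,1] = 28.0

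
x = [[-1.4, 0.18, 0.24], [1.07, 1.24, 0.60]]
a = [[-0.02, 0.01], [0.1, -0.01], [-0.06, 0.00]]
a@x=[[0.04, 0.01, 0.00], [-0.15, 0.01, 0.02], [0.08, -0.01, -0.01]]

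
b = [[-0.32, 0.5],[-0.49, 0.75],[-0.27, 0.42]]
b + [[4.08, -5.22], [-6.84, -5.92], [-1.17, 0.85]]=[[3.76, -4.72], [-7.33, -5.17], [-1.44, 1.27]]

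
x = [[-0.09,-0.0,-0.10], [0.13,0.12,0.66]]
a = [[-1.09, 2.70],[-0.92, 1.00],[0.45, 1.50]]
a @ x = [[0.45, 0.32, 1.89], [0.21, 0.12, 0.75], [0.15, 0.18, 0.94]]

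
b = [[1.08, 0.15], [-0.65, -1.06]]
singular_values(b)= [1.5, 0.7]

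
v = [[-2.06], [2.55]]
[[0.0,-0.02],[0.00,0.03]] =v@[[-0.0,0.01]]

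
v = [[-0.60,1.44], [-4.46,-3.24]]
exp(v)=[[-0.01, 0.08], [-0.25, -0.16]]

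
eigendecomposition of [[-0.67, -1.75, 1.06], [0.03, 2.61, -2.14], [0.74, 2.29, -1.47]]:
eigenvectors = [[0.55,  0.41,  0.42], [-0.48,  -0.58,  -0.72], [-0.68,  -0.71,  -0.56]]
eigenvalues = [-0.45, -0.02, 0.94]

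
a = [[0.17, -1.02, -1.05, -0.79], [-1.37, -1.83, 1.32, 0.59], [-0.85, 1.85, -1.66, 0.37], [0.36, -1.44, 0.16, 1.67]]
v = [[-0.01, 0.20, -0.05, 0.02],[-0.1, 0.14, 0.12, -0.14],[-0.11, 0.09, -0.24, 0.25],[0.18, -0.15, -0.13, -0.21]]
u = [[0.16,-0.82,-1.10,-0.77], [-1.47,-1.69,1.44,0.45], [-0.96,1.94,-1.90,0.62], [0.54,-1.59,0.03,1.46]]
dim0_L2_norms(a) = [1.66, 3.14, 2.37, 1.97]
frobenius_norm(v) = 0.60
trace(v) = -0.32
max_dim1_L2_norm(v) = 0.37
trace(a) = -1.65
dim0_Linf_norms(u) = [1.47, 1.94, 1.9, 1.46]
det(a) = 17.55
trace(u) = -1.97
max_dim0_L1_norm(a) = 6.14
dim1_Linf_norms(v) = [0.2, 0.14, 0.25, 0.21]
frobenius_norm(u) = 4.84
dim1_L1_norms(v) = [0.28, 0.5, 0.69, 0.67]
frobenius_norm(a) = 4.71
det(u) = 19.79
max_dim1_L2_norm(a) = 2.7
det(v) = 0.00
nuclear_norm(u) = 9.02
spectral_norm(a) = 3.67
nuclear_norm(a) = 8.75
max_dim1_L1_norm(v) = 0.69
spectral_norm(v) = 0.45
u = v + a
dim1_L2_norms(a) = [1.67, 2.7, 2.65, 2.24]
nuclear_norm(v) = 1.07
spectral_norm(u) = 3.74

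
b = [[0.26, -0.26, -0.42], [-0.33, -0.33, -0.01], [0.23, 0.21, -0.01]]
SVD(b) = [[-0.43, -0.90, -0.03], [0.74, -0.38, 0.55], [-0.51, 0.22, 0.83]] @ diag([0.5616927629385373, 0.5577644316057281, 0.00028088789780359813]) @ [[-0.85, -0.43, 0.32],  [-0.11, 0.72, 0.68],  [-0.52, 0.54, -0.66]]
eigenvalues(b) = [-0.31, 0.23, -0.0]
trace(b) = -0.08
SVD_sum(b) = [[0.21, 0.10, -0.08], [-0.35, -0.18, 0.13], [0.24, 0.12, -0.09]] + [[0.05, -0.36, -0.34], [0.02, -0.15, -0.14], [-0.01, 0.09, 0.08]] + [[0.0, -0.0, 0.0], [-0.0, 0.00, -0.0], [-0.0, 0.00, -0.00]]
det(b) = 0.00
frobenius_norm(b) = 0.79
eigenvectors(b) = [[-0.03,  0.81,  0.52],[0.83,  -0.48,  -0.54],[-0.56,  0.35,  0.66]]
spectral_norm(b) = 0.56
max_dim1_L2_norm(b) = 0.56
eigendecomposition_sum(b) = [[0.01,0.02,0.01],  [-0.18,-0.50,-0.27],  [0.12,0.33,0.18]] + [[0.25, -0.28, -0.43],[-0.15, 0.16, 0.25],[0.11, -0.12, -0.19]] + [[0.00, -0.00, -0.0], [-0.00, 0.00, 0.00], [0.0, -0.0, -0.00]]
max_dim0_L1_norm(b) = 0.82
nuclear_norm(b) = 1.12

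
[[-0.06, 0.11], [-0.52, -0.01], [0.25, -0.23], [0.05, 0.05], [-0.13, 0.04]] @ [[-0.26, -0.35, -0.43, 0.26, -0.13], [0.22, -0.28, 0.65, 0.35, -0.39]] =[[0.04,  -0.01,  0.10,  0.02,  -0.04],[0.13,  0.18,  0.22,  -0.14,  0.07],[-0.12,  -0.02,  -0.26,  -0.02,  0.06],[-0.0,  -0.03,  0.01,  0.03,  -0.03],[0.04,  0.03,  0.08,  -0.02,  0.00]]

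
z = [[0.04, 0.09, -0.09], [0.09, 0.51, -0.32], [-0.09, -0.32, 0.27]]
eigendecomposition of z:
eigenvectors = [[-0.17, -0.87, -0.46], [-0.81, -0.14, 0.57], [0.57, -0.47, 0.68]]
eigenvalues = [0.75, 0.01, 0.06]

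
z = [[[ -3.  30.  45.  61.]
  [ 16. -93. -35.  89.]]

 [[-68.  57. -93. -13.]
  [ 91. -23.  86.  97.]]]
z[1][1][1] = -23.0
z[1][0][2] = -93.0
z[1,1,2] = 86.0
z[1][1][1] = -23.0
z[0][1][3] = 89.0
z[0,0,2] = 45.0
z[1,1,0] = 91.0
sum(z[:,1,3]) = 186.0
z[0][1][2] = -35.0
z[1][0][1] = 57.0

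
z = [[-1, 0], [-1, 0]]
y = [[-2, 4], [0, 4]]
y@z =[[-2, 0], [-4, 0]]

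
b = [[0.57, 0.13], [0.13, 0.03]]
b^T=[[0.57,  0.13], [0.13,  0.03]]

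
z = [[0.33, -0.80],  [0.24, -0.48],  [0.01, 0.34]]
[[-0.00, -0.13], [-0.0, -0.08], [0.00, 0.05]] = z @[[0.02, -0.04], [0.01, 0.14]]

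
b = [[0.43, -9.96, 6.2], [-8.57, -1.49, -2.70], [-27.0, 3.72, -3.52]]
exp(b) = [[-1.22, 3.05, -2.21], [2.05, -2.27, 1.35], [8.69, -3.96, 1.03]]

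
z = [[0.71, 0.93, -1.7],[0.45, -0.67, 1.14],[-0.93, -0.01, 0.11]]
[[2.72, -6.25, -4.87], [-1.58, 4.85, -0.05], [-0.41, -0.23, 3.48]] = z @ [[0.28, 0.71, -3.67], [0.28, -0.13, -1.69], [-1.33, 3.9, 0.41]]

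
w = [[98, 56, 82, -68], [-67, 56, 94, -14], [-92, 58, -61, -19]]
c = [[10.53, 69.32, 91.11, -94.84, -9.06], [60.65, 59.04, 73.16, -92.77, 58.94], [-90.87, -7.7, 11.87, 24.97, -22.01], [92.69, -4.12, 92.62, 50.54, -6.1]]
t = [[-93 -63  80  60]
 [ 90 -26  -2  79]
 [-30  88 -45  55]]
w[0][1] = 56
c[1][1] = 59.04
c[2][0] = -90.87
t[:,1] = [-63, -26, 88]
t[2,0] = -30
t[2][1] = 88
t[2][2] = -45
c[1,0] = 60.65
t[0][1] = -63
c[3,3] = 50.54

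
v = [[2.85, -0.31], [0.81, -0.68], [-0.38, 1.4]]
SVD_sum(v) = [[2.72, -0.77],[0.93, -0.26],[-0.72, 0.20]] + [[0.13, 0.46], [-0.12, -0.42], [0.34, 1.2]]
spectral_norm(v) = 3.08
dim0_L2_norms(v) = [2.99, 1.59]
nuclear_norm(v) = 4.48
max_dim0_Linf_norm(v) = 2.85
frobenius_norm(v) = 3.38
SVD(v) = [[-0.92, 0.34], [-0.31, -0.31], [0.24, 0.89]] @ diag([3.0787184687808, 1.4010683744871313]) @ [[-0.96,0.27], [0.27,0.96]]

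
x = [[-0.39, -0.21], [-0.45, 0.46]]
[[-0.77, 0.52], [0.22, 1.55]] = x@[[1.13, -2.06], [1.58, 1.35]]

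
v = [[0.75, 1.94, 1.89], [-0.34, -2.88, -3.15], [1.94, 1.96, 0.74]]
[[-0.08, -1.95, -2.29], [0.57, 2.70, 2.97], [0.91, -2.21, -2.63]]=v@ [[0.38, -0.27, -0.79],[0.26, -0.84, -0.36],[-0.46, -0.06, -0.53]]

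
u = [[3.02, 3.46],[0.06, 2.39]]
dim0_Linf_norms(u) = [3.02, 3.46]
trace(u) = 5.41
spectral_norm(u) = 4.98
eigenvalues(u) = [3.26, 2.15]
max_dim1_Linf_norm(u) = 3.46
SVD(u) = [[-0.91, -0.40], [-0.40, 0.91]] @ diag([4.982810223929887, 1.406876779359085]) @ [[-0.56, -0.83], [-0.83, 0.56]]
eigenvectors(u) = [[1.0, -0.97], [0.07, 0.24]]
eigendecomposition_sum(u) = [[2.56,10.18], [0.18,0.7]] + [[0.46, -6.72], [-0.12, 1.69]]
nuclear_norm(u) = 6.39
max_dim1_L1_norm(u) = 6.48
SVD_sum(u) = [[2.55, 3.78], [1.13, 1.67]] + [[0.47, -0.32], [-1.07, 0.72]]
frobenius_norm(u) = 5.18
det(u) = 7.01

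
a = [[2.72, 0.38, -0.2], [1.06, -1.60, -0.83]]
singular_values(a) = [2.98, 1.75]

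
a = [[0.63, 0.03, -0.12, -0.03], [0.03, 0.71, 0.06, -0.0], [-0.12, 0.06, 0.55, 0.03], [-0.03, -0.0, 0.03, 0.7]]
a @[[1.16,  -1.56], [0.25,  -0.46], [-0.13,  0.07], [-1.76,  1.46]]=[[0.81,-1.05], [0.20,-0.37], [-0.25,0.24], [-1.27,1.07]]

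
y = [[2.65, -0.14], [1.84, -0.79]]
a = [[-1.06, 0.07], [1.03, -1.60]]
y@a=[[-2.95, 0.41], [-2.76, 1.39]]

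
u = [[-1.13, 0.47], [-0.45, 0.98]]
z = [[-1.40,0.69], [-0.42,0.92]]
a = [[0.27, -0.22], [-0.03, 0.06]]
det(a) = 0.01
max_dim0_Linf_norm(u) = 1.13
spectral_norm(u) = 1.52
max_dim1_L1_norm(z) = 2.09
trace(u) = -0.15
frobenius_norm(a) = 0.35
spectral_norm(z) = 1.77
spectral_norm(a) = 0.35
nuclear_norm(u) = 2.11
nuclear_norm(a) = 0.38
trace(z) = -0.48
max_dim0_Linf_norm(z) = 1.4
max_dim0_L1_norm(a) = 0.3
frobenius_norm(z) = 1.86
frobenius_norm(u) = 1.63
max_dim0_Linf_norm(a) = 0.27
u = z + a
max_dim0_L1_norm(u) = 1.58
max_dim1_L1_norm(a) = 0.49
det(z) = -1.00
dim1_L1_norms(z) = [2.09, 1.34]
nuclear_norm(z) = 2.34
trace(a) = 0.33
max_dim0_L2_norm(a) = 0.27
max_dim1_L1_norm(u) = 1.6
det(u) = -0.90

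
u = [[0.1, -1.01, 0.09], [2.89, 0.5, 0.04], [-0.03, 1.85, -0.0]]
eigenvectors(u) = [[(0.37+0.02j), (0.37-0.02j), -0.02+0.00j], [-0.07-0.62j, -0.07+0.62j, (0.09+0j)], [(-0.69+0j), -0.69-0.00j, 1.00+0.00j]]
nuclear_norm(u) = 5.11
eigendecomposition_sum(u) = [[0.05+0.88j, -0.50+0.07j, 0.05+0.02j], [(1.43-0.33j), 0.25+0.81j, (0.01-0.08j)], [-0.18-1.61j, (0.92-0.17j), -0.09-0.02j]] + [[0.05-0.88j,(-0.5-0.07j),0.05-0.02j],[(1.43+0.33j),(0.25-0.81j),0.01+0.08j],[-0.18+1.61j,(0.92+0.17j),-0.09+0.02j]] + [[(-0.01-0j), -0.00-0.00j, -0.00+0.00j], [0.03+0.00j, 0.00+0.00j, 0.02-0.00j], [0.32+0.00j, 0.01+0.00j, (0.18-0j)]]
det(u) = 0.48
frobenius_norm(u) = 3.61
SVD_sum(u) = [[-0.2,-0.06,-0.0], [2.77,0.88,0.03], [0.50,0.16,0.01]] + [[0.30, -0.95, 0.02], [0.12, -0.38, 0.01], [-0.53, 1.69, -0.04]] + [[-0.0, 0.00, 0.07], [0.00, -0.0, -0.0], [-0.00, 0.00, 0.04]]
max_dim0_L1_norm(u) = 3.36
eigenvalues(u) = [(0.22+1.67j), (0.22-1.67j), (0.17+0j)]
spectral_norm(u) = 2.96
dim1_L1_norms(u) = [1.2, 3.43, 1.88]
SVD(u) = [[0.07,  0.48,  0.87], [-0.98,  0.19,  -0.03], [-0.18,  -0.86,  0.49]] @ diag([2.9616291104169443, 2.0707535044827816, 0.07767197694931892]) @ [[-0.95, -0.3, -0.01], [0.30, -0.95, 0.02], [-0.02, 0.02, 1.0]]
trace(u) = 0.60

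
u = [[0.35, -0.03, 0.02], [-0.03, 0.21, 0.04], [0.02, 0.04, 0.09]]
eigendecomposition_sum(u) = [[0.34,-0.07,0.02],[-0.07,0.01,-0.00],[0.02,-0.0,0.0]] + [[0.0, 0.00, -0.01], [0.0, 0.01, -0.02], [-0.01, -0.02, 0.07]] + [[0.01, 0.03, 0.01], [0.03, 0.19, 0.06], [0.01, 0.06, 0.02]]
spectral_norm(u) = 0.36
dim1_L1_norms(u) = [0.4, 0.28, 0.15]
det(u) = 0.01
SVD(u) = [[-0.98, -0.16, -0.1],[0.19, -0.93, -0.3],[-0.05, -0.32, 0.95]] @ diag([0.35668187185450306, 0.21828406020181895, 0.07503406794367785]) @ [[-0.98, 0.19, -0.05], [-0.16, -0.93, -0.32], [-0.10, -0.3, 0.95]]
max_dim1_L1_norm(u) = 0.4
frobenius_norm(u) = 0.42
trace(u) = 0.65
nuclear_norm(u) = 0.65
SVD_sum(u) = [[0.34, -0.07, 0.02], [-0.07, 0.01, -0.0], [0.02, -0.00, 0.00]] + [[0.01,0.03,0.01],[0.03,0.19,0.06],[0.01,0.06,0.02]] + [[0.0,0.00,-0.01], [0.0,0.01,-0.02], [-0.01,-0.02,0.07]]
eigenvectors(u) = [[0.98, -0.1, 0.16],[-0.19, -0.3, 0.93],[0.05, 0.95, 0.32]]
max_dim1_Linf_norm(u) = 0.35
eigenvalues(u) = [0.36, 0.08, 0.22]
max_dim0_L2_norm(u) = 0.35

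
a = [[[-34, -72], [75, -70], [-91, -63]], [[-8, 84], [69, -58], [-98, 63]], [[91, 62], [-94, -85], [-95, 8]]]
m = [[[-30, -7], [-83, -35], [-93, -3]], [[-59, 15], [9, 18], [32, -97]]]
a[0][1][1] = -70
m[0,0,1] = -7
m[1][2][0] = 32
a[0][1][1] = -70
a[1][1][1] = -58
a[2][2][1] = 8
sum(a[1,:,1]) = 89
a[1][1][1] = -58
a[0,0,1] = -72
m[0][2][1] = -3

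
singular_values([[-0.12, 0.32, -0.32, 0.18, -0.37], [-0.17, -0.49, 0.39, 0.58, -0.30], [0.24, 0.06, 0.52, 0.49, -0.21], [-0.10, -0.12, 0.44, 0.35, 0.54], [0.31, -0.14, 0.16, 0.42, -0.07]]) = [1.28, 0.82, 0.52, 0.39, 0.26]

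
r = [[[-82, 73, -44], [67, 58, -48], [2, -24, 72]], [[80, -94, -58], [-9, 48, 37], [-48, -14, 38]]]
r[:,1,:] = [[67, 58, -48], [-9, 48, 37]]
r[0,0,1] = 73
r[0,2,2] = 72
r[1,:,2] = [-58, 37, 38]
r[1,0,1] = -94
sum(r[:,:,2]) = -3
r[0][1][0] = 67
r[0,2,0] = 2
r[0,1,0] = 67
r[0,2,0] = 2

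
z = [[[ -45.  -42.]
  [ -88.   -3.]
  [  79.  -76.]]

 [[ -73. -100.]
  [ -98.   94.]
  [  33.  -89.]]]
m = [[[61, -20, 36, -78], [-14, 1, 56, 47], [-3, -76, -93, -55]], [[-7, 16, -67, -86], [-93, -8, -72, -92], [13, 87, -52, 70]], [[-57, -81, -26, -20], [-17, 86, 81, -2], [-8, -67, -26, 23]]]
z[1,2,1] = -89.0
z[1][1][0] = -98.0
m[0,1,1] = 1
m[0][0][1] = -20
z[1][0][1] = -100.0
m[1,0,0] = -7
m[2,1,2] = 81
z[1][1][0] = -98.0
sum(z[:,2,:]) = -53.0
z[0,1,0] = -88.0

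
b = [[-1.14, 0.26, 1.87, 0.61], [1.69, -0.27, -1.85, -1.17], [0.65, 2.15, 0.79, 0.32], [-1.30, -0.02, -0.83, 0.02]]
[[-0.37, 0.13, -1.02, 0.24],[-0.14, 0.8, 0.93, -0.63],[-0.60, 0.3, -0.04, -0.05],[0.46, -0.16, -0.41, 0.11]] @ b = [[-0.33, -2.33, -1.94, -0.7],[2.94, 1.76, -0.48, -0.74],[1.23, -0.32, -1.67, -0.73],[-1.2, -0.72, 0.74, 0.34]]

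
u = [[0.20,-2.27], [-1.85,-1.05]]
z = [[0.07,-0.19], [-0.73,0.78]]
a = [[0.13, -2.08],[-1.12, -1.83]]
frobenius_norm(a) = 2.99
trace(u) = -0.85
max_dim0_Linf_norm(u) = 2.27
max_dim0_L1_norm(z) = 0.97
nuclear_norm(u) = 4.31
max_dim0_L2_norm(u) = 2.5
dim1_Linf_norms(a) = [2.08, 1.83]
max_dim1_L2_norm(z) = 1.07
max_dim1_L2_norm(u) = 2.28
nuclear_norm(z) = 1.16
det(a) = -2.57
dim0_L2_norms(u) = [1.86, 2.5]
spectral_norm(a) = 2.85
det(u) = -4.41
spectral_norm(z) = 1.08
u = a + z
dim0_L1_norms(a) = [1.25, 3.91]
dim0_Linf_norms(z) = [0.73, 0.78]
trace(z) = 0.85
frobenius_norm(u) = 3.12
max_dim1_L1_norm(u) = 2.9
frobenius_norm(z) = 1.09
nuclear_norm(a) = 3.75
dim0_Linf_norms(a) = [1.12, 2.08]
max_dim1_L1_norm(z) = 1.51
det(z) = -0.08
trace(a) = -1.70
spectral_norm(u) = 2.63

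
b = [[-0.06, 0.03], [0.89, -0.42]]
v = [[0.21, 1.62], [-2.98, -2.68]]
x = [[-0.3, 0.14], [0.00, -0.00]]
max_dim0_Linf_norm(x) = 0.3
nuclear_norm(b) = 0.99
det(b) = -0.00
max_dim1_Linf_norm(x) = 0.3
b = v @ x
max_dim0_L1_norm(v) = 4.3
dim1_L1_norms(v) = [1.83, 5.66]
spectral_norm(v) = 4.21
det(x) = 0.00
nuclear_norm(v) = 5.22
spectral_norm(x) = 0.33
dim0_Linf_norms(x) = [0.3, 0.14]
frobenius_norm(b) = 0.99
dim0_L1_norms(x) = [0.3, 0.14]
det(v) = 4.26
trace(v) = -2.47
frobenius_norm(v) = 4.33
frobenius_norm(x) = 0.33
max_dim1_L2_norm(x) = 0.33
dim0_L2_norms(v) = [2.99, 3.13]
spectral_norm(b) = 0.99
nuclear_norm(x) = 0.33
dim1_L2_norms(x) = [0.33, 0.0]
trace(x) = -0.30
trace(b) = -0.48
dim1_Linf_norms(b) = [0.06, 0.89]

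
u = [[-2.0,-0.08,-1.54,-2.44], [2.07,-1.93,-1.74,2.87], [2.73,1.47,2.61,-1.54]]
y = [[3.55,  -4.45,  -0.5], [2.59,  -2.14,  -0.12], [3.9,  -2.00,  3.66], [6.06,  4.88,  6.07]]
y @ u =[[-17.68, 7.57, 0.97, -20.66], [-9.94, 3.75, -0.58, -12.28], [-1.95, 8.93, 7.03, -20.89], [14.55, -0.98, -1.98, -10.13]]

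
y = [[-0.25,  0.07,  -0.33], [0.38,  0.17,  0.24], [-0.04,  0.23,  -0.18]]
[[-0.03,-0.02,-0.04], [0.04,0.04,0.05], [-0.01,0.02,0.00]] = y @[[0.22, -0.1, -0.10], [-0.1, 0.19, 0.18], [-0.10, 0.18, 0.23]]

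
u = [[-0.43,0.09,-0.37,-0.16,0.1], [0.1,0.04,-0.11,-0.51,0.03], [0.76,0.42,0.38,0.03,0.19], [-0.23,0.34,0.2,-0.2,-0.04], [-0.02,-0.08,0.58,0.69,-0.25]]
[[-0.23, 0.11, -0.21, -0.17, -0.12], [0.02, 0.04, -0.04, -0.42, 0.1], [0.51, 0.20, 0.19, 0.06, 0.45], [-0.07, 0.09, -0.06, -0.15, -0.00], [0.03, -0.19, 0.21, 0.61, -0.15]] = u @ [[0.46, 0.06, 0.18, 0.04, 0.37], [0.06, 0.47, -0.20, 0.02, 0.18], [0.18, -0.20, 0.32, 0.04, 0.07], [0.04, 0.02, 0.04, 0.82, -0.11], [0.37, 0.18, 0.07, -0.11, 0.36]]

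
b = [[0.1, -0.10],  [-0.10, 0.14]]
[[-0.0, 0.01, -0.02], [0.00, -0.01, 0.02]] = b@[[0.07, -0.04, -0.12], [0.07, -0.1, 0.08]]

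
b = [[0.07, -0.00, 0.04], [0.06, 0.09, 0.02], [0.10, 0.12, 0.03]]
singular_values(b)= [0.2, 0.06, 0.0]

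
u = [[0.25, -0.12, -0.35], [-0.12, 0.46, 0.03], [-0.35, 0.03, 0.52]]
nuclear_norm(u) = 1.24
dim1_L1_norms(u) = [0.72, 0.61, 0.9]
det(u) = -0.00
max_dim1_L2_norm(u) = 0.63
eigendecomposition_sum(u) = [[-0.00, -0.0, -0.00], [-0.0, -0.0, -0.00], [-0.00, -0.00, -0.0]] + [[0.25, -0.12, -0.35], [-0.12, 0.06, 0.17], [-0.35, 0.17, 0.47]] + [[0.00, 0.01, -0.0], [0.01, 0.40, -0.14], [-0.0, -0.14, 0.05]]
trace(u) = 1.23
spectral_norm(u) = 0.79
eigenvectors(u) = [[-0.82,-0.57,-0.01],[-0.18,0.28,-0.94],[-0.54,0.77,0.33]]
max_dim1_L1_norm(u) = 0.9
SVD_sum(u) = [[0.25, -0.12, -0.35],[-0.12, 0.06, 0.17],[-0.35, 0.17, 0.47]] + [[0.0, 0.01, -0.00], [0.01, 0.40, -0.14], [-0.0, -0.14, 0.05]] + [[-0.00, -0.0, -0.0], [-0.00, -0.0, -0.00], [-0.00, -0.00, -0.00]]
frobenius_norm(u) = 0.91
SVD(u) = [[-0.57, -0.01, 0.82], [0.28, -0.94, 0.18], [0.77, 0.33, 0.54]] @ diag([0.7870769508482853, 0.4478676416624325, 0.0049445925107175865]) @ [[-0.57, 0.28, 0.77], [-0.01, -0.94, 0.33], [-0.82, -0.18, -0.54]]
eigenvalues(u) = [-0.0, 0.79, 0.45]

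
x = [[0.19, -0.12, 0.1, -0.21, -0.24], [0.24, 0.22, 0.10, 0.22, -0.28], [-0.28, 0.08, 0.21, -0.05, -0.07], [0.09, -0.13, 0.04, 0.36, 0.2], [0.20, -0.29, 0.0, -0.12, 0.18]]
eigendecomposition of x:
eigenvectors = [[(-0.62+0j), (-0.62-0j), (-0.31+0j), 0.44-0.02j, 0.44+0.02j], [-0.23+0.27j, -0.23-0.27j, (-0.45+0j), (0.36+0.34j), (0.36-0.34j)], [(-0.17-0.5j), -0.17+0.50j, -0.64+0.00j, (-0.01+0.3j), -0.01-0.30j], [(0.15+0.17j), 0.15-0.17j, (0.32+0j), (-0.57+0j), -0.57-0.00j], [-0.27+0.30j, (-0.27-0.3j), (-0.43+0j), -0.09-0.37j, -0.09+0.37j]]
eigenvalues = [(0.12+0.3j), (0.12-0.3j), (0.11+0j), (0.41+0.19j), (0.41-0.19j)]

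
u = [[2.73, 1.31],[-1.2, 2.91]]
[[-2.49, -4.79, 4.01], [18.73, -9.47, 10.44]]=u @ [[-3.34, -0.16, -0.21], [5.06, -3.32, 3.5]]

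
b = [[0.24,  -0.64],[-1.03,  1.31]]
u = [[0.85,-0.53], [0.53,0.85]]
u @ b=[[0.75, -1.24], [-0.75, 0.77]]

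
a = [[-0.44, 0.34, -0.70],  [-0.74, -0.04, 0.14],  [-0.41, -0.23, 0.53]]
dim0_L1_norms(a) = [1.59, 0.61, 1.37]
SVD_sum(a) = [[0.01, 0.32, -0.7], [-0.00, -0.07, 0.14], [-0.01, -0.25, 0.53]] + [[-0.45, 0.02, -0.00], [-0.74, 0.03, -0.0], [-0.40, 0.01, -0.00]] + [[0.0, 0.0, 0.0], [-0.00, -0.0, -0.00], [0.0, 0.00, 0.00]]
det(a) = 0.00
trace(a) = 0.05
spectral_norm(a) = 0.98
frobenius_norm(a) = 1.37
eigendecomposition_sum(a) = [[-0.47, 0.18, -0.35], [-0.70, 0.27, -0.53], [-0.35, 0.14, -0.27]] + [[0.0,-0.0,0.00], [0.01,-0.01,0.01], [0.0,-0.01,0.01]] + [[0.03, 0.16, -0.35], [-0.05, -0.3, 0.66], [-0.06, -0.36, 0.79]]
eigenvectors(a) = [[0.51, -0.04, -0.32],  [0.77, -0.91, 0.61],  [0.39, -0.42, 0.73]]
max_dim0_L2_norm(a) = 0.95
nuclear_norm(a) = 1.94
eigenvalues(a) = [-0.46, -0.01, 0.52]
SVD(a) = [[0.79,0.48,0.39], [-0.16,0.77,-0.61], [-0.6,0.42,0.68]] @ diag([0.9796459747763603, 0.9540396915101036, 0.0014251764034778863]) @ [[0.02, 0.42, -0.91], [-1.00, 0.04, -0.0], [0.03, 0.91, 0.42]]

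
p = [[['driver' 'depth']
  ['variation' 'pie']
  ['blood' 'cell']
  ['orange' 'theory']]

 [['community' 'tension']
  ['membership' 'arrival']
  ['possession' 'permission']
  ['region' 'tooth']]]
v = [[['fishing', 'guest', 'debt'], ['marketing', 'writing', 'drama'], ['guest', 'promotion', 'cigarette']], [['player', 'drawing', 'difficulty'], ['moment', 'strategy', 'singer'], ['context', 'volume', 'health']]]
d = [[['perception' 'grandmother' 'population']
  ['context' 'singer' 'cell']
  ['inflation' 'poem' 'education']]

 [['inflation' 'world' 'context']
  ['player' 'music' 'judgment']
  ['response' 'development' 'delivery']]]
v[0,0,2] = 'debt'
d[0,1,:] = ['context', 'singer', 'cell']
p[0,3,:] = ['orange', 'theory']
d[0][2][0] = 'inflation'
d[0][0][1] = 'grandmother'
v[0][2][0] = 'guest'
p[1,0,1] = 'tension'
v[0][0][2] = 'debt'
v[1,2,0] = 'context'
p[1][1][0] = 'membership'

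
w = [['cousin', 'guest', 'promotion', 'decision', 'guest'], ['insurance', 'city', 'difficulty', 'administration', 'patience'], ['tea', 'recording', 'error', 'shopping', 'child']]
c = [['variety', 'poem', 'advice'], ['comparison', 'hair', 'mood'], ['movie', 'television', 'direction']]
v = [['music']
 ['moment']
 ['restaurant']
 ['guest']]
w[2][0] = 'tea'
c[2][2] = 'direction'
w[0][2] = 'promotion'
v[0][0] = 'music'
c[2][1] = 'television'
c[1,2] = 'mood'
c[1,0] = 'comparison'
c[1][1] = 'hair'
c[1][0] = 'comparison'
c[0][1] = 'poem'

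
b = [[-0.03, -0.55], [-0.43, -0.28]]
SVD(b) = [[-0.75, -0.66], [-0.66, 0.75]] @ diag([0.6719002957552926, 0.3394848929833995]) @ [[0.46, 0.89],[-0.89, 0.46]]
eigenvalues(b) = [0.35, -0.66]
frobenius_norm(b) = 0.75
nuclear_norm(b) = 1.01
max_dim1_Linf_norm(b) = 0.55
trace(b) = -0.31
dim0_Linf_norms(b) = [0.43, 0.55]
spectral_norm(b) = 0.67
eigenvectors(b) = [[0.82, 0.66], [-0.57, 0.75]]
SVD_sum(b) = [[-0.23, -0.45],  [-0.20, -0.4]] + [[0.2, -0.10], [-0.23, 0.12]]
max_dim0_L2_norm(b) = 0.62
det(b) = -0.23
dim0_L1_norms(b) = [0.46, 0.83]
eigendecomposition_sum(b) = [[0.22, -0.19], [-0.15, 0.13]] + [[-0.25,-0.36], [-0.28,-0.41]]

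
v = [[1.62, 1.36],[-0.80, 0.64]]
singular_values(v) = [2.13, 1.0]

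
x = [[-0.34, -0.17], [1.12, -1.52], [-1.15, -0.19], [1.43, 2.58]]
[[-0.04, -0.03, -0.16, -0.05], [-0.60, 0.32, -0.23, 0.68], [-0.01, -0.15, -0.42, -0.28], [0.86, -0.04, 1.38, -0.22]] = x @[[-0.05, 0.15, 0.30, 0.28], [0.36, -0.10, 0.37, -0.24]]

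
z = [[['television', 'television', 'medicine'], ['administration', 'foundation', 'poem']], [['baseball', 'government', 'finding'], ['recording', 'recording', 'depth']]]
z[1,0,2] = 'finding'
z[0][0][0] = 'television'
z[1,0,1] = 'government'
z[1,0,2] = 'finding'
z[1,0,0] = 'baseball'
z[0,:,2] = ['medicine', 'poem']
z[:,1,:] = [['administration', 'foundation', 'poem'], ['recording', 'recording', 'depth']]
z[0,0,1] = 'television'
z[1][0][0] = 'baseball'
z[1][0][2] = 'finding'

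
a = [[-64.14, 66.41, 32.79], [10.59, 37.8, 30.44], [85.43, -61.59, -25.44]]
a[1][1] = 37.8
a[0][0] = -64.14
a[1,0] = 10.59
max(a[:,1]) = 66.41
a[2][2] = -25.44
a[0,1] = 66.41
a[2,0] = 85.43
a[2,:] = [85.43, -61.59, -25.44]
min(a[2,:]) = -61.59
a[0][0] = -64.14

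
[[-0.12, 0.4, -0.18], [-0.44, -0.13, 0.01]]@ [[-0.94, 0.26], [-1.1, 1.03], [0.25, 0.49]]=[[-0.37, 0.29],[0.56, -0.24]]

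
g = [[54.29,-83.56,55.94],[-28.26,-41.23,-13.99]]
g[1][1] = -41.23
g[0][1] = -83.56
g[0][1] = -83.56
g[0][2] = 55.94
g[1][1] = -41.23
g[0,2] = 55.94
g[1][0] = -28.26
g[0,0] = 54.29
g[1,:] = [-28.26, -41.23, -13.99]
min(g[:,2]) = -13.99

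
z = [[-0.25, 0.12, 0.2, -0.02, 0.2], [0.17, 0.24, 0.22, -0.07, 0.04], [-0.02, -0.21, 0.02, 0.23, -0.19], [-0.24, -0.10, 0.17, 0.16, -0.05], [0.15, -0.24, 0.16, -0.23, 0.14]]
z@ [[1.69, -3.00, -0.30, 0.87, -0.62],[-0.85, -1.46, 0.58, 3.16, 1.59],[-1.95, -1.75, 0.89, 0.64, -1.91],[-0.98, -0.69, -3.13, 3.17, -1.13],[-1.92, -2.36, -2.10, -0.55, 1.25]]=[[-1.28, -0.23, -0.03, 0.12, 0.24], [-0.35, -1.29, 0.42, 0.80, -0.01], [0.25, 0.62, -0.42, 0.17, -0.86], [-0.71, 0.58, -0.23, 0.12, -0.58], [0.10, -0.55, 0.38, -1.33, -0.35]]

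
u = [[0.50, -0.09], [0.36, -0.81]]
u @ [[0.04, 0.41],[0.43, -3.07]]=[[-0.02, 0.48], [-0.33, 2.63]]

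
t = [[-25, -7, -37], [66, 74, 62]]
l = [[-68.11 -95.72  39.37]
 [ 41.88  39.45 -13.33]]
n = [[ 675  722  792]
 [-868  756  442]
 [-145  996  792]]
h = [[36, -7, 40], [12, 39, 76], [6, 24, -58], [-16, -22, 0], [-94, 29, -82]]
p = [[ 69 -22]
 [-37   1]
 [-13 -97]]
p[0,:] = [69, -22]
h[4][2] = -82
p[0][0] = 69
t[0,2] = -37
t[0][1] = -7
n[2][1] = 996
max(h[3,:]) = 0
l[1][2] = -13.33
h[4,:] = [-94, 29, -82]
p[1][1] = 1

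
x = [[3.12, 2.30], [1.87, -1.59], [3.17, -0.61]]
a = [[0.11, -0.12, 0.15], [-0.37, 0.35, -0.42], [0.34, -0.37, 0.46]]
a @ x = [[0.59, 0.35], [-1.83, -1.15], [1.83, 1.09]]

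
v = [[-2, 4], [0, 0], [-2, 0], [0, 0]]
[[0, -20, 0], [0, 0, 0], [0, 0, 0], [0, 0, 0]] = v @ [[0, 0, 0], [0, -5, 0]]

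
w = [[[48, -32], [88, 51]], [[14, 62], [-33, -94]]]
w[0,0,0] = 48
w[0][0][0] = 48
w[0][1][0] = 88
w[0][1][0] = 88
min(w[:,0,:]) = -32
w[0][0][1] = -32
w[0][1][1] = 51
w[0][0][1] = -32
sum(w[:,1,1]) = -43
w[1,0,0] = 14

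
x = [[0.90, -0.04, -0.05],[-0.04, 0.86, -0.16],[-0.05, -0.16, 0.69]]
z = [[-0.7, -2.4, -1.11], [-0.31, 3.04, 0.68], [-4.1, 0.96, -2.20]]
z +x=[[0.20, -2.44, -1.16], [-0.35, 3.9, 0.52], [-4.15, 0.8, -1.51]]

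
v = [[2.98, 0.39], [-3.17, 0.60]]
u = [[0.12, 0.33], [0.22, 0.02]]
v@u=[[0.44, 0.99], [-0.25, -1.03]]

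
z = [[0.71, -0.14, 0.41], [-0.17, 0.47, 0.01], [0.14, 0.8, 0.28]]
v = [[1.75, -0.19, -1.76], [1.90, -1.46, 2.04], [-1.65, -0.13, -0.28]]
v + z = [[2.46, -0.33, -1.35], [1.73, -0.99, 2.05], [-1.51, 0.67, 0.0]]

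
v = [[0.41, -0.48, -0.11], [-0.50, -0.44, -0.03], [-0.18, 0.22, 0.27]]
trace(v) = 0.24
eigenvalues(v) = [-0.65, 0.69, 0.21]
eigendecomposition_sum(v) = [[-0.12, -0.24, -0.02],[-0.26, -0.55, -0.05],[0.04, 0.08, 0.01]] + [[0.51, -0.24, -0.12], [-0.22, 0.1, 0.05], [-0.33, 0.16, 0.08]] + [[0.02, -0.0, 0.03], [-0.02, 0.0, -0.03], [0.11, -0.02, 0.19]]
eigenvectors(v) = [[0.40,0.79,0.15], [0.91,-0.34,-0.16], [-0.14,-0.52,0.98]]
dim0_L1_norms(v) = [1.09, 1.14, 0.41]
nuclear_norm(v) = 1.58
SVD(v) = [[-0.86, 0.17, 0.49],[-0.18, -0.98, 0.02],[0.48, -0.07, 0.87]] @ diag([0.7282703928482981, 0.6647151227811042, 0.19124863514986615]) @ [[-0.48, 0.82, 0.32], [0.86, 0.51, -0.01], [0.17, -0.27, 0.95]]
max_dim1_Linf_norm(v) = 0.5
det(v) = -0.09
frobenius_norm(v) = 1.00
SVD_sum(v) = [[0.3,  -0.51,  -0.20], [0.06,  -0.11,  -0.04], [-0.17,  0.29,  0.11]] + [[0.09, 0.06, -0.0],[-0.56, -0.33, 0.01],[-0.04, -0.02, 0.00]] + [[0.02, -0.02, 0.09], [0.0, -0.0, 0.00], [0.03, -0.04, 0.16]]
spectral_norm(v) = 0.73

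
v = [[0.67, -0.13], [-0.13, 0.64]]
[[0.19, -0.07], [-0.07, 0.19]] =v @ [[0.27, -0.05], [-0.05, 0.29]]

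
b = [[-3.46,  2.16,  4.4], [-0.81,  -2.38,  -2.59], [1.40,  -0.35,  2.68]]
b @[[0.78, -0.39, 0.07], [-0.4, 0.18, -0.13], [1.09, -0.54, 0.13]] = [[1.23, -0.64, 0.05], [-2.5, 1.29, -0.08], [4.15, -2.06, 0.49]]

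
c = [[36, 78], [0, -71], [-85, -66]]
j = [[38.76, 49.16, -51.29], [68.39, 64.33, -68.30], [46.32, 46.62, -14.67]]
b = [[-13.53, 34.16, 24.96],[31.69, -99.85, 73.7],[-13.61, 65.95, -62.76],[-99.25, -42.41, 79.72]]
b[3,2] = 79.72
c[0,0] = 36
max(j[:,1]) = 64.33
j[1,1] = 64.33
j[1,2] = -68.3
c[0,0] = 36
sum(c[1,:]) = -71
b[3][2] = 79.72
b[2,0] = -13.61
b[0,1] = 34.16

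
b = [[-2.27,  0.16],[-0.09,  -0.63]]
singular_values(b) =[2.28, 0.63]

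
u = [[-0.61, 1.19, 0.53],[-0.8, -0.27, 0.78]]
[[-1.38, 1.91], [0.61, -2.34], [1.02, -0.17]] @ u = [[-0.69, -2.16, 0.76], [1.50, 1.36, -1.5], [-0.49, 1.26, 0.41]]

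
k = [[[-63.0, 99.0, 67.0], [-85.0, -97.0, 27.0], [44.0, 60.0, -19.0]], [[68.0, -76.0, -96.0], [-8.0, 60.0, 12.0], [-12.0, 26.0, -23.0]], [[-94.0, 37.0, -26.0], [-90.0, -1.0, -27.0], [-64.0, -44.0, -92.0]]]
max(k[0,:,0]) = 44.0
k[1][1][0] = -8.0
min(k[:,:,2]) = -96.0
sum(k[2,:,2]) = -145.0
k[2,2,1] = -44.0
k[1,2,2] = -23.0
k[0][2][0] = 44.0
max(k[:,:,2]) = 67.0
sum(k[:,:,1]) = 64.0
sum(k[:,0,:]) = -84.0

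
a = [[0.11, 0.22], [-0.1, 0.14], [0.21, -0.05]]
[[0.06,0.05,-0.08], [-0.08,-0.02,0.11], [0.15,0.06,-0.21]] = a @ [[0.69,0.29,-0.98], [-0.05,0.07,0.11]]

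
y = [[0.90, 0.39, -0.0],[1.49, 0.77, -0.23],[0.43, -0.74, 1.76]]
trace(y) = 3.43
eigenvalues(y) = [0.0, 1.46, 1.97]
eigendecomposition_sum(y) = [[0.0, -0.0, -0.0], [-0.00, 0.0, 0.00], [-0.00, 0.00, 0.0]] + [[0.75, 0.23, 0.18], [1.08, 0.33, 0.26], [1.60, 0.49, 0.38]] + [[0.15, 0.16, -0.18], [0.41, 0.44, -0.49], [-1.17, -1.23, 1.38]]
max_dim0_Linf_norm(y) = 1.76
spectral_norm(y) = 2.02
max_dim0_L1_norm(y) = 2.82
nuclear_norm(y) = 3.91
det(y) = 0.01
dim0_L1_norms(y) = [2.82, 1.9, 1.99]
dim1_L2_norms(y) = [0.98, 1.69, 1.96]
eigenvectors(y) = [[0.36,-0.36,-0.12], [-0.83,-0.52,-0.33], [-0.44,-0.77,0.94]]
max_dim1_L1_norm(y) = 2.93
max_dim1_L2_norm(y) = 1.96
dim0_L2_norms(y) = [1.79, 1.14, 1.77]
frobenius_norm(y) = 2.77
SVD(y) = [[-0.3, 0.41, -0.86], [-0.61, 0.61, 0.50], [0.73, 0.68, 0.07]] @ diag([2.01727264543194, 1.8943888796674164, 0.0013588908909967694]) @ [[-0.43,-0.56,0.71], [0.83,0.07,0.56], [-0.36,0.83,0.43]]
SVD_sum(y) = [[0.26, 0.34, -0.43], [0.53, 0.69, -0.87], [-0.64, -0.83, 1.04]] + [[0.64, 0.05, 0.43],[0.96, 0.08, 0.64],[1.07, 0.09, 0.72]] + [[0.0, -0.0, -0.0], [-0.00, 0.0, 0.00], [-0.00, 0.00, 0.00]]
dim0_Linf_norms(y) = [1.49, 0.77, 1.76]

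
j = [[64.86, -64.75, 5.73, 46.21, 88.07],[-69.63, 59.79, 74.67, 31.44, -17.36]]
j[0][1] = -64.75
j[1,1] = 59.79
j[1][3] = 31.44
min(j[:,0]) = -69.63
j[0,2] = 5.73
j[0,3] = 46.21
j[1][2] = 74.67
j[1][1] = 59.79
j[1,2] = 74.67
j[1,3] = 31.44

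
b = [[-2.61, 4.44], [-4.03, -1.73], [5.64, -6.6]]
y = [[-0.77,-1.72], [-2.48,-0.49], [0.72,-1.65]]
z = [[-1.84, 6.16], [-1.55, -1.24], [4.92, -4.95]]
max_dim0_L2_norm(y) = 2.69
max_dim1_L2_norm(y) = 2.53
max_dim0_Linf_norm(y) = 2.48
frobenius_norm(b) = 11.01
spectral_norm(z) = 9.21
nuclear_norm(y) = 5.10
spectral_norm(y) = 2.85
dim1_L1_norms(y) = [2.49, 2.97, 2.37]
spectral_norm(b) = 10.14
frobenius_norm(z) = 9.69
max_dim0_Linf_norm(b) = 6.6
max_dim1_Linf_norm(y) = 2.48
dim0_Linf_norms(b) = [5.64, 6.6]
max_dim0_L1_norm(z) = 12.35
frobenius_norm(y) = 3.63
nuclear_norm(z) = 12.24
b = y + z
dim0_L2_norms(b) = [7.41, 8.14]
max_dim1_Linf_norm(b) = 6.6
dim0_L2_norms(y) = [2.69, 2.43]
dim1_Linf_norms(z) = [6.16, 1.55, 4.95]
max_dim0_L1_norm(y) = 3.97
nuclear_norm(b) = 14.42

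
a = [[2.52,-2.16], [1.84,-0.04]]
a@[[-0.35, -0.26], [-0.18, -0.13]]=[[-0.49, -0.37], [-0.64, -0.47]]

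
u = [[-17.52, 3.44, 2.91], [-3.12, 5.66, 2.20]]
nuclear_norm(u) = 23.69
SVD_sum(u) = [[-17.13, 4.62, 3.26], [-4.57, 1.23, 0.87]] + [[-0.39, -1.18, -0.35], [1.45, 4.43, 1.33]]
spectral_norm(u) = 18.67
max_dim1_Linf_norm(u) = 17.52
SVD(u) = [[-0.97, -0.26], [-0.26, 0.97]] @ diag([18.674061612706154, 5.014132316249164]) @ [[0.95,-0.26,-0.18], [0.30,0.91,0.27]]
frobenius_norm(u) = 19.34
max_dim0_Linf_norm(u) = 17.52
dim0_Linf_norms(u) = [17.52, 5.66, 2.91]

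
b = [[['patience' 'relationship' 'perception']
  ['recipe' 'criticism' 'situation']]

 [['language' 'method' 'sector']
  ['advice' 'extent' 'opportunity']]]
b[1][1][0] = 'advice'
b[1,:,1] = ['method', 'extent']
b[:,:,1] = [['relationship', 'criticism'], ['method', 'extent']]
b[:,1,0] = ['recipe', 'advice']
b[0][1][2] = 'situation'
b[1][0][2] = 'sector'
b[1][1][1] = 'extent'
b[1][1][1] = 'extent'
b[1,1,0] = 'advice'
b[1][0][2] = 'sector'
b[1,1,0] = 'advice'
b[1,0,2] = 'sector'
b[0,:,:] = [['patience', 'relationship', 'perception'], ['recipe', 'criticism', 'situation']]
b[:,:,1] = [['relationship', 'criticism'], ['method', 'extent']]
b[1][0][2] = 'sector'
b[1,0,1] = 'method'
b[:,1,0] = ['recipe', 'advice']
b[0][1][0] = 'recipe'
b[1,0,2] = 'sector'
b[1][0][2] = 'sector'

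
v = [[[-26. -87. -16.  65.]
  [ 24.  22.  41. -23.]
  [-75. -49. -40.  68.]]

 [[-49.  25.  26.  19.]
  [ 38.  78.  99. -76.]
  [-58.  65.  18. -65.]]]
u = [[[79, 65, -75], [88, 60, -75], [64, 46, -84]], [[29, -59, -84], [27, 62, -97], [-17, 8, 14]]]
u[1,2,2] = 14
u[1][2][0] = -17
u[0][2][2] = -84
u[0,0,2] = -75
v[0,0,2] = -16.0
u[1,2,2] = 14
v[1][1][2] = 99.0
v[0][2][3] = 68.0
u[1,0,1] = -59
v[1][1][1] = 78.0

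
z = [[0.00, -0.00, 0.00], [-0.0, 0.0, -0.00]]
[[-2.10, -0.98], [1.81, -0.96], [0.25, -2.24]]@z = [[0.00, 0.0, 0.00], [0.00, 0.0, 0.00], [0.0, 0.0, 0.00]]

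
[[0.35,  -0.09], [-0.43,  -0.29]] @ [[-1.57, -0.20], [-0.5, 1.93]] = [[-0.5, -0.24], [0.82, -0.47]]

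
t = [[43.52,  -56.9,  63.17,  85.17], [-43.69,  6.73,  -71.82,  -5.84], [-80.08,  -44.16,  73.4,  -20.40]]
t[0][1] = -56.9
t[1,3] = -5.84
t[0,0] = 43.52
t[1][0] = -43.69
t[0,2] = 63.17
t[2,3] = -20.4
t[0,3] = 85.17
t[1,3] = -5.84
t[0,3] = 85.17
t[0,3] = 85.17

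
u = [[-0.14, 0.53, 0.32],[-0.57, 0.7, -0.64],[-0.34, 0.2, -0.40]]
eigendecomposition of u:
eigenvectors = [[-0.77+0.00j, -0.77-0.00j, (-0.74+0j)], [-0.20-0.47j, -0.20+0.47j, -0.64+0.00j], [(0.09-0.38j), 0.09+0.38j, 0.19+0.00j]]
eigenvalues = [(-0.04+0.48j), (-0.04-0.48j), (0.24+0j)]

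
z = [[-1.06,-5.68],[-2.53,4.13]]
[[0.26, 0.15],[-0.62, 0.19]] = z @ [[0.13,  -0.09], [-0.07,  -0.01]]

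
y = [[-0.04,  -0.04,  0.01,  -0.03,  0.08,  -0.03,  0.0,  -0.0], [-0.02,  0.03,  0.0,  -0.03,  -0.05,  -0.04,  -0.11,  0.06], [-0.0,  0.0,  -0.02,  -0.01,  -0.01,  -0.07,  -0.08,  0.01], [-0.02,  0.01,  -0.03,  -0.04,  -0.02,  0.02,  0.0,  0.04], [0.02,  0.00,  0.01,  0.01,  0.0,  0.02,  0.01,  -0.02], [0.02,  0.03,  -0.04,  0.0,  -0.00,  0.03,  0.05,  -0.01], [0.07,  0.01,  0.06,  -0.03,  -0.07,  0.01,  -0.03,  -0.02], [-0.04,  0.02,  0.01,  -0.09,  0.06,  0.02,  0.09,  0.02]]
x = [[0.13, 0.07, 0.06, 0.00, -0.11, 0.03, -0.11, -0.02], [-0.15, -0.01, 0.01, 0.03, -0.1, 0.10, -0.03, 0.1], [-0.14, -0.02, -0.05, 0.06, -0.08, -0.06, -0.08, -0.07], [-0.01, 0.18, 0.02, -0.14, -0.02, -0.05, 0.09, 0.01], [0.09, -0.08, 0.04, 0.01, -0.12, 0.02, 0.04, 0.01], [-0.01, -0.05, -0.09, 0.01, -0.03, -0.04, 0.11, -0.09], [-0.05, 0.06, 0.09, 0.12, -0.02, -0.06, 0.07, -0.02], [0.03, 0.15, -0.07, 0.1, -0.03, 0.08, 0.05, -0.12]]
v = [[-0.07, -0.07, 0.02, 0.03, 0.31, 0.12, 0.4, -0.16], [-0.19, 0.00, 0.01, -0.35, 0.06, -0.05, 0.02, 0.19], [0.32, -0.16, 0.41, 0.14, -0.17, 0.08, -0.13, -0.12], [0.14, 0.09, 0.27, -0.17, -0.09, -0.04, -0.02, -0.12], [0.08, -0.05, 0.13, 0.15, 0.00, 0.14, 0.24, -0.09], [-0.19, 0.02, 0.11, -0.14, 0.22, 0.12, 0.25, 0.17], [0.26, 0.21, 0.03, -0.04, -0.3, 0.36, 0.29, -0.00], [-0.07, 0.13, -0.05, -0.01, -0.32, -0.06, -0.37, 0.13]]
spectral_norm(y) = 0.21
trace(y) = -0.05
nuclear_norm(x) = 1.60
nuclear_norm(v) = 3.29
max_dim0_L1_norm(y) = 0.37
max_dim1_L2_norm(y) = 0.15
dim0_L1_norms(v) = [1.32, 0.73, 1.03, 1.03, 1.47, 0.97, 1.72, 0.98]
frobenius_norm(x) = 0.62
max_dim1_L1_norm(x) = 0.63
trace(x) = -0.28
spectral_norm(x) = 0.30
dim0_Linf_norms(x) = [0.15, 0.18, 0.09, 0.14, 0.12, 0.1, 0.11, 0.12]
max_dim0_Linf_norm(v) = 0.41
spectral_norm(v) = 0.88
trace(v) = 0.71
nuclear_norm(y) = 0.68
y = x @ v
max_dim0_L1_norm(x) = 0.62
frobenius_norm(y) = 0.31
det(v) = -0.00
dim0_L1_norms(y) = [0.23, 0.14, 0.18, 0.24, 0.29, 0.24, 0.37, 0.18]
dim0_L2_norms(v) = [0.53, 0.32, 0.52, 0.46, 0.61, 0.44, 0.72, 0.38]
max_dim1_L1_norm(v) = 1.53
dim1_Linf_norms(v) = [0.4, 0.35, 0.41, 0.27, 0.24, 0.25, 0.36, 0.37]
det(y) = 0.00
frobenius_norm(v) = 1.45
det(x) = 0.00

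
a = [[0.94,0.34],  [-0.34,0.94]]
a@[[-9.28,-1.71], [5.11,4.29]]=[[-6.99, -0.15], [7.96, 4.61]]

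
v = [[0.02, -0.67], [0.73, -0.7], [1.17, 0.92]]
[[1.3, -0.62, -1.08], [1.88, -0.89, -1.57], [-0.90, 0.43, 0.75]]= v @ [[0.74, -0.35, -0.62], [-1.92, 0.91, 1.60]]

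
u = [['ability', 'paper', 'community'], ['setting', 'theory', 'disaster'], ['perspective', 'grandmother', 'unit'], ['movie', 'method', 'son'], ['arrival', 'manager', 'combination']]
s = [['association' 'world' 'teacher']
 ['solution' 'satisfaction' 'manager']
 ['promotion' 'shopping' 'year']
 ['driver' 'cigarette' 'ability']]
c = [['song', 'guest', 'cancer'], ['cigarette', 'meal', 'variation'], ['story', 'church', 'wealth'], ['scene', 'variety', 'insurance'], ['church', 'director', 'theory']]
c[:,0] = ['song', 'cigarette', 'story', 'scene', 'church']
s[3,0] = 'driver'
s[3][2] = 'ability'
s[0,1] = 'world'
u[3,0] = 'movie'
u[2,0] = 'perspective'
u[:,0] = ['ability', 'setting', 'perspective', 'movie', 'arrival']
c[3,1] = 'variety'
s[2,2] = 'year'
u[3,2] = 'son'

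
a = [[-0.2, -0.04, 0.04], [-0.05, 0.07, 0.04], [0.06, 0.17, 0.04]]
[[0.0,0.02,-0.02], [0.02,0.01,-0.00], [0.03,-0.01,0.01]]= a@ [[-0.04,-0.09,0.14],[0.17,-0.05,0.01],[0.03,0.11,0.10]]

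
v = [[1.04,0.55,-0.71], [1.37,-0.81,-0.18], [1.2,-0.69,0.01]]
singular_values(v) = [2.25, 1.13, 0.11]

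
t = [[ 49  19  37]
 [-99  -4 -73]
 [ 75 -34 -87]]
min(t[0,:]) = 19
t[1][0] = -99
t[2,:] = [75, -34, -87]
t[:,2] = [37, -73, -87]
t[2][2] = -87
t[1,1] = -4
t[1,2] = -73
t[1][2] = -73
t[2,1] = -34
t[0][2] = 37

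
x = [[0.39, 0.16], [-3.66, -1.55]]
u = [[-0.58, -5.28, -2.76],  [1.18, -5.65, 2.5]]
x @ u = [[-0.04, -2.96, -0.68], [0.29, 28.08, 6.23]]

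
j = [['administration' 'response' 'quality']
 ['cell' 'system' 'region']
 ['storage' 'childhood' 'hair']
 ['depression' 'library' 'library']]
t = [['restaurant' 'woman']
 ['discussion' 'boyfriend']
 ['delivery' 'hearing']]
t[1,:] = ['discussion', 'boyfriend']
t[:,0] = ['restaurant', 'discussion', 'delivery']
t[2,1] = 'hearing'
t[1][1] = 'boyfriend'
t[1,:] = ['discussion', 'boyfriend']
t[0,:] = ['restaurant', 'woman']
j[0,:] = ['administration', 'response', 'quality']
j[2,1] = 'childhood'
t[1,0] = 'discussion'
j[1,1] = 'system'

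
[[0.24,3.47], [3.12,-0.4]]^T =[[0.24, 3.12],[3.47, -0.40]]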